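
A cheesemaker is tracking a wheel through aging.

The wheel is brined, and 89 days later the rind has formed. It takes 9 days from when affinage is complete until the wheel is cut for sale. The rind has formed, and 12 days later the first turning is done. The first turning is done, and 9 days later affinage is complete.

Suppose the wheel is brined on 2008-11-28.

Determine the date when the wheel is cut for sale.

The wheel is brined: Nov 28, 2008.
The rind has formed: Nov 28, 2008 + 89 days = Feb 25, 2009.
The first turning is done: Feb 25, 2009 + 12 days = Mar 9, 2009.
Affinage is complete: Mar 9, 2009 + 9 days = Mar 18, 2009.
The wheel is cut for sale: Mar 18, 2009 + 9 days = Mar 27, 2009.

2009-03-27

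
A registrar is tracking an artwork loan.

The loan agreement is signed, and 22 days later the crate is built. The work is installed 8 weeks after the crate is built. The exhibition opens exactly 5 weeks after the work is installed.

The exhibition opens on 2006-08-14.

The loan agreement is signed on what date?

The exhibition opens: Aug 14, 2006.
The work is installed: Aug 14, 2006 − 5 weeks = Jul 10, 2006.
The crate is built: Jul 10, 2006 − 8 weeks = May 15, 2006.
The loan agreement is signed: May 15, 2006 − 22 days = Apr 23, 2006.

2006-04-23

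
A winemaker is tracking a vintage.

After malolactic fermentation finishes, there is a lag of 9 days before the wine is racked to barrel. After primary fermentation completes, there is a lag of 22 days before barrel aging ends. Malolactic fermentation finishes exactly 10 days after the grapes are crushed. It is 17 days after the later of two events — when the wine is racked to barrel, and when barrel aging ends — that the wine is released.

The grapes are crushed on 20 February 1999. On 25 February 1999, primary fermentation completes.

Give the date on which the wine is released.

The grapes are crushed: Feb 20, 1999.
Malolactic fermentation finishes: Feb 20, 1999 + 10 days = Mar 2, 1999.
The wine is racked to barrel: Mar 2, 1999 + 9 days = Mar 11, 1999.
Primary fermentation completes: Feb 25, 1999.
Barrel aging ends: Feb 25, 1999 + 22 days = Mar 19, 1999.
Both prerequisites met — the wine is racked to barrel (Mar 11, 1999), barrel aging ends (Mar 19, 1999); the later is Mar 19, 1999.
The wine is released: Mar 19, 1999 + 17 days = Apr 5, 1999.

5 April 1999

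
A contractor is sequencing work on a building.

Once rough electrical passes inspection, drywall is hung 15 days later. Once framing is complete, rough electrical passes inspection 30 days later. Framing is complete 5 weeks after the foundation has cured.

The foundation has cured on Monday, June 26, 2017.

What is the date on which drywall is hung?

Thursday, September 14, 2017

The foundation has cured: Jun 26, 2017.
Framing is complete: Jun 26, 2017 + 5 weeks = Jul 31, 2017.
Rough electrical passes inspection: Jul 31, 2017 + 30 days = Aug 30, 2017.
Drywall is hung: Aug 30, 2017 + 15 days = Sep 14, 2017.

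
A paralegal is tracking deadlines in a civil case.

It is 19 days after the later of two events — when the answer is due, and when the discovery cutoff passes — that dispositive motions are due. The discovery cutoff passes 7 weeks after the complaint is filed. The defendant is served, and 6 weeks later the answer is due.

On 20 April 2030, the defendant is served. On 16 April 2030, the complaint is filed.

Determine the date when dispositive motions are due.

The defendant is served: Apr 20, 2030.
The answer is due: Apr 20, 2030 + 6 weeks = Jun 1, 2030.
The complaint is filed: Apr 16, 2030.
The discovery cutoff passes: Apr 16, 2030 + 7 weeks = Jun 4, 2030.
Both prerequisites met — the answer is due (Jun 1, 2030), the discovery cutoff passes (Jun 4, 2030); the later is Jun 4, 2030.
Dispositive motions are due: Jun 4, 2030 + 19 days = Jun 23, 2030.

23 June 2030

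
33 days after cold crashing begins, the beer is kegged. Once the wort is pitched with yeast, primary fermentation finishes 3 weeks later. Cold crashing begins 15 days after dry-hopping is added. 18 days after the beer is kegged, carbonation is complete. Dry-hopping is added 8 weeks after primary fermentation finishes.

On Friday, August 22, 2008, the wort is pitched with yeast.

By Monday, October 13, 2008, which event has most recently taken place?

The wort is pitched with yeast: Aug 22, 2008.
Primary fermentation finishes: Aug 22, 2008 + 3 weeks = Sep 12, 2008.
Dry-hopping is added: Sep 12, 2008 + 8 weeks = Nov 7, 2008.
Cold crashing begins: Nov 7, 2008 + 15 days = Nov 22, 2008.
The beer is kegged: Nov 22, 2008 + 33 days = Dec 25, 2008.
Carbonation is complete: Dec 25, 2008 + 18 days = Jan 12, 2009.
Oct 13, 2008 falls between when primary fermentation finishes (Sep 12, 2008) and when dry-hopping is added (Nov 7, 2008).

Primary fermentation finishes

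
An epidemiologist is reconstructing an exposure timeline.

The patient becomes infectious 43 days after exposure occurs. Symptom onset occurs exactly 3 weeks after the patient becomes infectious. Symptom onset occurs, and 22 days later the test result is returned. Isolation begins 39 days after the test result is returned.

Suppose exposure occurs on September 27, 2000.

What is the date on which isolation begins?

Exposure occurs: Sep 27, 2000.
The patient becomes infectious: Sep 27, 2000 + 43 days = Nov 9, 2000.
Symptom onset occurs: Nov 9, 2000 + 3 weeks = Nov 30, 2000.
The test result is returned: Nov 30, 2000 + 22 days = Dec 22, 2000.
Isolation begins: Dec 22, 2000 + 39 days = Jan 30, 2001.

January 30, 2001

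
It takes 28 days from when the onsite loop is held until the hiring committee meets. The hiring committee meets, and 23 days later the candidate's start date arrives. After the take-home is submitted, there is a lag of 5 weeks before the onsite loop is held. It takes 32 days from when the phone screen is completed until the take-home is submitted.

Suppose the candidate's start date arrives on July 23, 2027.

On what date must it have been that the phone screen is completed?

March 27, 2027

The candidate's start date arrives: Jul 23, 2027.
The hiring committee meets: Jul 23, 2027 − 23 days = Jun 30, 2027.
The onsite loop is held: Jun 30, 2027 − 28 days = Jun 2, 2027.
The take-home is submitted: Jun 2, 2027 − 5 weeks = Apr 28, 2027.
The phone screen is completed: Apr 28, 2027 − 32 days = Mar 27, 2027.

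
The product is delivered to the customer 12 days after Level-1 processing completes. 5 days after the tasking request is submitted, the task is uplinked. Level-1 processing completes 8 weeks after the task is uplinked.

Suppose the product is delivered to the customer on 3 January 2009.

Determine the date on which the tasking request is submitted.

The product is delivered to the customer: Jan 3, 2009.
Level-1 processing completes: Jan 3, 2009 − 12 days = Dec 22, 2008.
The task is uplinked: Dec 22, 2008 − 8 weeks = Oct 27, 2008.
The tasking request is submitted: Oct 27, 2008 − 5 days = Oct 22, 2008.

22 October 2008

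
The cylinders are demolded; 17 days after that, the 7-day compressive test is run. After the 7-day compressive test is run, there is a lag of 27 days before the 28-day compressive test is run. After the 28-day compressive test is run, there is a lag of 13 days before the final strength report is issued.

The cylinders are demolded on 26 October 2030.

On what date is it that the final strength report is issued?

22 December 2030

The cylinders are demolded: Oct 26, 2030.
The 7-day compressive test is run: Oct 26, 2030 + 17 days = Nov 12, 2030.
The 28-day compressive test is run: Nov 12, 2030 + 27 days = Dec 9, 2030.
The final strength report is issued: Dec 9, 2030 + 13 days = Dec 22, 2030.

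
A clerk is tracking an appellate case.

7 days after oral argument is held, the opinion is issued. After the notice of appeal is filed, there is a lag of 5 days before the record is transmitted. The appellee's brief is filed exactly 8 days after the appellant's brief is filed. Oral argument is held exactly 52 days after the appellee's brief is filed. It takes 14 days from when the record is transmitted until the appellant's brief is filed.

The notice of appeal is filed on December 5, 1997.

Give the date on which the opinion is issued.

The notice of appeal is filed: Dec 5, 1997.
The record is transmitted: Dec 5, 1997 + 5 days = Dec 10, 1997.
The appellant's brief is filed: Dec 10, 1997 + 14 days = Dec 24, 1997.
The appellee's brief is filed: Dec 24, 1997 + 8 days = Jan 1, 1998.
Oral argument is held: Jan 1, 1998 + 52 days = Feb 22, 1998.
The opinion is issued: Feb 22, 1998 + 7 days = Mar 1, 1998.

March 1, 1998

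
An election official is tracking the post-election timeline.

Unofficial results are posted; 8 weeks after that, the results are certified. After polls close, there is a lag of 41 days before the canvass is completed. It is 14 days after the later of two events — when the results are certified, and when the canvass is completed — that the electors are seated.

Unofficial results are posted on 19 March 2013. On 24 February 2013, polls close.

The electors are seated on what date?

28 May 2013

Unofficial results are posted: Mar 19, 2013.
The results are certified: Mar 19, 2013 + 8 weeks = May 14, 2013.
Polls close: Feb 24, 2013.
The canvass is completed: Feb 24, 2013 + 41 days = Apr 6, 2013.
Both prerequisites met — the results are certified (May 14, 2013), the canvass is completed (Apr 6, 2013); the later is May 14, 2013.
The electors are seated: May 14, 2013 + 14 days = May 28, 2013.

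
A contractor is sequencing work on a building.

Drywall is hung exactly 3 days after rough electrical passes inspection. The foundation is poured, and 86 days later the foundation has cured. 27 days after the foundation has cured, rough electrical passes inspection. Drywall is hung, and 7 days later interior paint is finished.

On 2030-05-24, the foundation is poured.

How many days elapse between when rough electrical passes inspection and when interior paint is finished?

10 days

Causal path: rough electrical passes inspection → drywall is hung → interior paint is finished.
Total delay along the path: 3 + 7 = 10 days.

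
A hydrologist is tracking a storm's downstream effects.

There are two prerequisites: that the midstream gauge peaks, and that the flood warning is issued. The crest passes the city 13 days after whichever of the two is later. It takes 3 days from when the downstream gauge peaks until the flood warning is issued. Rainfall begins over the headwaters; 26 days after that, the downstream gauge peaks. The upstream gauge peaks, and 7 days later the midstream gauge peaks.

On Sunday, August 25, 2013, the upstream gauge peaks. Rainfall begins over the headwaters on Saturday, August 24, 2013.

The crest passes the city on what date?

The upstream gauge peaks: Aug 25, 2013.
The midstream gauge peaks: Aug 25, 2013 + 7 days = Sep 1, 2013.
Rainfall begins over the headwaters: Aug 24, 2013.
The downstream gauge peaks: Aug 24, 2013 + 26 days = Sep 19, 2013.
The flood warning is issued: Sep 19, 2013 + 3 days = Sep 22, 2013.
Both prerequisites met — the midstream gauge peaks (Sep 1, 2013), the flood warning is issued (Sep 22, 2013); the later is Sep 22, 2013.
The crest passes the city: Sep 22, 2013 + 13 days = Oct 5, 2013.

Saturday, October 5, 2013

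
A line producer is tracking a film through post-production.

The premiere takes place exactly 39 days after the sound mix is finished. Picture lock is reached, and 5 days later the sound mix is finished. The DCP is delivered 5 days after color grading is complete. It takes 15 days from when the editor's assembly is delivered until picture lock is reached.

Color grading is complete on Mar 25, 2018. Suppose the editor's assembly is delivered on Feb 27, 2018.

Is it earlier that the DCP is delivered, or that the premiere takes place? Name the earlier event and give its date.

Color grading is complete: Mar 25, 2018.
The DCP is delivered: Mar 25, 2018 + 5 days = Mar 30, 2018.
The editor's assembly is delivered: Feb 27, 2018.
Picture lock is reached: Feb 27, 2018 + 15 days = Mar 14, 2018.
The sound mix is finished: Mar 14, 2018 + 5 days = Mar 19, 2018.
The premiere takes place: Mar 19, 2018 + 39 days = Apr 27, 2018.
Comparing: the DCP is delivered on Mar 30, 2018 vs the premiere takes place on Apr 27, 2018. Earlier: the DCP is delivered.

The DCP is delivered — Mar 30, 2018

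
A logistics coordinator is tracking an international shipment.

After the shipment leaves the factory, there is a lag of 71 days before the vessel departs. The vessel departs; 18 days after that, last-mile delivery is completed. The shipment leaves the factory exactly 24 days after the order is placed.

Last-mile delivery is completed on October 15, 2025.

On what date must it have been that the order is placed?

June 24, 2025

Last-mile delivery is completed: Oct 15, 2025.
The vessel departs: Oct 15, 2025 − 18 days = Sep 27, 2025.
The shipment leaves the factory: Sep 27, 2025 − 71 days = Jul 18, 2025.
The order is placed: Jul 18, 2025 − 24 days = Jun 24, 2025.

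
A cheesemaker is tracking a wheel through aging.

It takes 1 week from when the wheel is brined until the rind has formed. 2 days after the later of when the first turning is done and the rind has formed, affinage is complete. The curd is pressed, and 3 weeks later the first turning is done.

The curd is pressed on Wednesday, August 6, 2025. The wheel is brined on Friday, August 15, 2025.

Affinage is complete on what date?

Friday, August 29, 2025

The curd is pressed: Aug 6, 2025.
The first turning is done: Aug 6, 2025 + 3 weeks = Aug 27, 2025.
The wheel is brined: Aug 15, 2025.
The rind has formed: Aug 15, 2025 + 1 week = Aug 22, 2025.
Both prerequisites met — the first turning is done (Aug 27, 2025), the rind has formed (Aug 22, 2025); the later is Aug 27, 2025.
Affinage is complete: Aug 27, 2025 + 2 days = Aug 29, 2025.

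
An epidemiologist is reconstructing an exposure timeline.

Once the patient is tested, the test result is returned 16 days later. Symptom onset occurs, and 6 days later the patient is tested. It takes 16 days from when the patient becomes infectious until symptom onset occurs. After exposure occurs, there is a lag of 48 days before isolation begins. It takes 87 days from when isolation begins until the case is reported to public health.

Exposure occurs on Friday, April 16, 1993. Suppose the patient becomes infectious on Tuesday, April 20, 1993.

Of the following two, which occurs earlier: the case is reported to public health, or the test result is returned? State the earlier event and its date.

Exposure occurs: Apr 16, 1993.
Isolation begins: Apr 16, 1993 + 48 days = Jun 3, 1993.
The case is reported to public health: Jun 3, 1993 + 87 days = Aug 29, 1993.
The patient becomes infectious: Apr 20, 1993.
Symptom onset occurs: Apr 20, 1993 + 16 days = May 6, 1993.
The patient is tested: May 6, 1993 + 6 days = May 12, 1993.
The test result is returned: May 12, 1993 + 16 days = May 28, 1993.
Comparing: the case is reported to public health on Aug 29, 1993 vs the test result is returned on May 28, 1993. Earlier: the test result is returned.

The test result is returned — Friday, May 28, 1993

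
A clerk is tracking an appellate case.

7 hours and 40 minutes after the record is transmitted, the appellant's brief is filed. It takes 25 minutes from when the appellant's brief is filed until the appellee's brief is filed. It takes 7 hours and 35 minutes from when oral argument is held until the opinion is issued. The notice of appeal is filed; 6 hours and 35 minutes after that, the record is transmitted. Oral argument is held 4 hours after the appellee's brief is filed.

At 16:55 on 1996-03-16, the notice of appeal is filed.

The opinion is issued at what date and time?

19:10 on 1996-03-17

The notice of appeal is filed: 16:55 Mar 16, 1996.
The record is transmitted: 16:55 Mar 16, 1996 + 6h35m = 23:30 Mar 16, 1996.
The appellant's brief is filed: 23:30 Mar 16, 1996 + 7h40m = 07:10 Mar 17, 1996.
The appellee's brief is filed: 07:10 Mar 17, 1996 + 25m = 07:35 Mar 17, 1996.
Oral argument is held: 07:35 Mar 17, 1996 + 4h = 11:35 Mar 17, 1996.
The opinion is issued: 11:35 Mar 17, 1996 + 7h35m = 19:10 Mar 17, 1996.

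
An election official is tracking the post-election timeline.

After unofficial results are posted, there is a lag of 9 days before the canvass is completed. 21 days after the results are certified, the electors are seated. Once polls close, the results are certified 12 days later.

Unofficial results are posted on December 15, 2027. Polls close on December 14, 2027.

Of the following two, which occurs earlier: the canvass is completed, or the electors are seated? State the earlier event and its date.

Unofficial results are posted: Dec 15, 2027.
The canvass is completed: Dec 15, 2027 + 9 days = Dec 24, 2027.
Polls close: Dec 14, 2027.
The results are certified: Dec 14, 2027 + 12 days = Dec 26, 2027.
The electors are seated: Dec 26, 2027 + 21 days = Jan 16, 2028.
Comparing: the canvass is completed on Dec 24, 2027 vs the electors are seated on Jan 16, 2028. Earlier: the canvass is completed.

The canvass is completed — December 24, 2027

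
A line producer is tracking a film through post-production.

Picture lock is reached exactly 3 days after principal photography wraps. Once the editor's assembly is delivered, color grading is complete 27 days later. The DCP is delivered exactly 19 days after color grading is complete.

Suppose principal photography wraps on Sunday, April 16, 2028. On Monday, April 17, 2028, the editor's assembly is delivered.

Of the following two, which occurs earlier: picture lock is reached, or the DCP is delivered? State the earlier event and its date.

Picture lock is reached — Wednesday, April 19, 2028

Principal photography wraps: Apr 16, 2028.
Picture lock is reached: Apr 16, 2028 + 3 days = Apr 19, 2028.
The editor's assembly is delivered: Apr 17, 2028.
Color grading is complete: Apr 17, 2028 + 27 days = May 14, 2028.
The DCP is delivered: May 14, 2028 + 19 days = Jun 2, 2028.
Comparing: picture lock is reached on Apr 19, 2028 vs the DCP is delivered on Jun 2, 2028. Earlier: picture lock is reached.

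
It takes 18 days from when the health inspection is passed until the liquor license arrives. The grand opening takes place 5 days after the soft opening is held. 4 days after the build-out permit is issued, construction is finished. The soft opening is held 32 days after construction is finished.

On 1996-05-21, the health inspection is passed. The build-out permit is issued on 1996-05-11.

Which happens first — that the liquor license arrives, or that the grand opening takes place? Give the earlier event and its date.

The liquor license arrives — 1996-06-08

The health inspection is passed: May 21, 1996.
The liquor license arrives: May 21, 1996 + 18 days = Jun 8, 1996.
The build-out permit is issued: May 11, 1996.
Construction is finished: May 11, 1996 + 4 days = May 15, 1996.
The soft opening is held: May 15, 1996 + 32 days = Jun 16, 1996.
The grand opening takes place: Jun 16, 1996 + 5 days = Jun 21, 1996.
Comparing: the liquor license arrives on Jun 8, 1996 vs the grand opening takes place on Jun 21, 1996. Earlier: the liquor license arrives.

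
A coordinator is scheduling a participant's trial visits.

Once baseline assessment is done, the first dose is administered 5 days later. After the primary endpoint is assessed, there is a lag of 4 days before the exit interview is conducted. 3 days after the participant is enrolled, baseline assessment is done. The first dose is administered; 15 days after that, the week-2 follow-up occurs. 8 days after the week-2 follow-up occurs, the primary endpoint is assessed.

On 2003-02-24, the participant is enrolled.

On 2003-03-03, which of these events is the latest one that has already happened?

Baseline assessment is done

The participant is enrolled: Feb 24, 2003.
Baseline assessment is done: Feb 24, 2003 + 3 days = Feb 27, 2003.
The first dose is administered: Feb 27, 2003 + 5 days = Mar 4, 2003.
The week-2 follow-up occurs: Mar 4, 2003 + 15 days = Mar 19, 2003.
The primary endpoint is assessed: Mar 19, 2003 + 8 days = Mar 27, 2003.
The exit interview is conducted: Mar 27, 2003 + 4 days = Mar 31, 2003.
Mar 3, 2003 falls between when baseline assessment is done (Feb 27, 2003) and when the first dose is administered (Mar 4, 2003).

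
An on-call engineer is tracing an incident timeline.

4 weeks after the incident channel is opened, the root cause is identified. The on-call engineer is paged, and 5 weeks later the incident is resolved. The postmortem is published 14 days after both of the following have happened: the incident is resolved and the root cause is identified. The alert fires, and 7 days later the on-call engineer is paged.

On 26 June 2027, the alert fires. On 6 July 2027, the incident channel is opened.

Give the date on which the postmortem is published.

The alert fires: Jun 26, 2027.
The on-call engineer is paged: Jun 26, 2027 + 7 days = Jul 3, 2027.
The incident is resolved: Jul 3, 2027 + 5 weeks = Aug 7, 2027.
The incident channel is opened: Jul 6, 2027.
The root cause is identified: Jul 6, 2027 + 4 weeks = Aug 3, 2027.
Both prerequisites met — the incident is resolved (Aug 7, 2027), the root cause is identified (Aug 3, 2027); the later is Aug 7, 2027.
The postmortem is published: Aug 7, 2027 + 14 days = Aug 21, 2027.

21 August 2027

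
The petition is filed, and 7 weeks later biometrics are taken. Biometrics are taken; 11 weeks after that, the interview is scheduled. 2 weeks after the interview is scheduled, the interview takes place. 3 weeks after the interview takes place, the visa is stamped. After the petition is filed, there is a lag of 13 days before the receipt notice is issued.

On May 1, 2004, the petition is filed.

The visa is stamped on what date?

Oct 9, 2004

The petition is filed: May 1, 2004.
Biometrics are taken: May 1, 2004 + 7 weeks = Jun 19, 2004.
The interview is scheduled: Jun 19, 2004 + 11 weeks = Sep 4, 2004.
The interview takes place: Sep 4, 2004 + 2 weeks = Sep 18, 2004.
The visa is stamped: Sep 18, 2004 + 3 weeks = Oct 9, 2004.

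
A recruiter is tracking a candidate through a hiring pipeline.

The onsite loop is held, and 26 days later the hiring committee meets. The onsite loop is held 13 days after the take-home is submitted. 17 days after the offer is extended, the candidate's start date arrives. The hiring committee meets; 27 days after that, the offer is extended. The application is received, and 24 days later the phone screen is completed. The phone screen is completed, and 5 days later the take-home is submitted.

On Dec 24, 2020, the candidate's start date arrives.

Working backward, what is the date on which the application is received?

The candidate's start date arrives: Dec 24, 2020.
The offer is extended: Dec 24, 2020 − 17 days = Dec 7, 2020.
The hiring committee meets: Dec 7, 2020 − 27 days = Nov 10, 2020.
The onsite loop is held: Nov 10, 2020 − 26 days = Oct 15, 2020.
The take-home is submitted: Oct 15, 2020 − 13 days = Oct 2, 2020.
The phone screen is completed: Oct 2, 2020 − 5 days = Sep 27, 2020.
The application is received: Sep 27, 2020 − 24 days = Sep 3, 2020.

Sep 3, 2020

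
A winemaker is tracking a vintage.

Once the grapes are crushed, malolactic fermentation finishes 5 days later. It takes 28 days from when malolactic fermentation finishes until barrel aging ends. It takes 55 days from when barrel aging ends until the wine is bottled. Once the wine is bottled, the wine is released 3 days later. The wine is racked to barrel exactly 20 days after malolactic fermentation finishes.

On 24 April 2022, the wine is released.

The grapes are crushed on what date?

23 January 2022

The wine is released: Apr 24, 2022.
The wine is bottled: Apr 24, 2022 − 3 days = Apr 21, 2022.
Barrel aging ends: Apr 21, 2022 − 55 days = Feb 25, 2022.
Malolactic fermentation finishes: Feb 25, 2022 − 28 days = Jan 28, 2022.
The grapes are crushed: Jan 28, 2022 − 5 days = Jan 23, 2022.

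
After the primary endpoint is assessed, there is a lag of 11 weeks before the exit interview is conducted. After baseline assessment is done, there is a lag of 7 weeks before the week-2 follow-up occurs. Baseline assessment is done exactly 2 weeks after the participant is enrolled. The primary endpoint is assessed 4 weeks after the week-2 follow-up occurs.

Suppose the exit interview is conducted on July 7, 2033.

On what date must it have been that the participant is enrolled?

January 20, 2033

The exit interview is conducted: Jul 7, 2033.
The primary endpoint is assessed: Jul 7, 2033 − 11 weeks = Apr 21, 2033.
The week-2 follow-up occurs: Apr 21, 2033 − 4 weeks = Mar 24, 2033.
Baseline assessment is done: Mar 24, 2033 − 7 weeks = Feb 3, 2033.
The participant is enrolled: Feb 3, 2033 − 2 weeks = Jan 20, 2033.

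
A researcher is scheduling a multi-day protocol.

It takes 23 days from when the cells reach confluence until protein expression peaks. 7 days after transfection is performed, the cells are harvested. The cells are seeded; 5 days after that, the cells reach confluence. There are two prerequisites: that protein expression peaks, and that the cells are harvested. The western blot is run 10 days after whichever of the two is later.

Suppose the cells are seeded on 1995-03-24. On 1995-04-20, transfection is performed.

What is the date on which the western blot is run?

1995-05-07

The cells are seeded: Mar 24, 1995.
The cells reach confluence: Mar 24, 1995 + 5 days = Mar 29, 1995.
Protein expression peaks: Mar 29, 1995 + 23 days = Apr 21, 1995.
Transfection is performed: Apr 20, 1995.
The cells are harvested: Apr 20, 1995 + 7 days = Apr 27, 1995.
Both prerequisites met — protein expression peaks (Apr 21, 1995), the cells are harvested (Apr 27, 1995); the later is Apr 27, 1995.
The western blot is run: Apr 27, 1995 + 10 days = May 7, 1995.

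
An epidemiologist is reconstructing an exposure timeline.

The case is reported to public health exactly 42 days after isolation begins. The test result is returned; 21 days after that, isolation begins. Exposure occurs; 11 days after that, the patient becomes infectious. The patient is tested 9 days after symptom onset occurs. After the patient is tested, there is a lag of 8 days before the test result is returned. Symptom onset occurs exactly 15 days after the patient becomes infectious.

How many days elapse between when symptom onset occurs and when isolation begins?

38 days

Causal path: symptom onset occurs → the patient is tested → the test result is returned → isolation begins.
Total delay along the path: 9 + 8 + 21 = 38 days.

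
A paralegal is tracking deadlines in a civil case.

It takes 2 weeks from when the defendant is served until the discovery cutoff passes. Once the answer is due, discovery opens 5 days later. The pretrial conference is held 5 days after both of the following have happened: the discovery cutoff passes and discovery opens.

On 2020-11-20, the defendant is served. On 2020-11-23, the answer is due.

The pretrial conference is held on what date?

The defendant is served: Nov 20, 2020.
The discovery cutoff passes: Nov 20, 2020 + 2 weeks = Dec 4, 2020.
The answer is due: Nov 23, 2020.
Discovery opens: Nov 23, 2020 + 5 days = Nov 28, 2020.
Both prerequisites met — the discovery cutoff passes (Dec 4, 2020), discovery opens (Nov 28, 2020); the later is Dec 4, 2020.
The pretrial conference is held: Dec 4, 2020 + 5 days = Dec 9, 2020.

2020-12-09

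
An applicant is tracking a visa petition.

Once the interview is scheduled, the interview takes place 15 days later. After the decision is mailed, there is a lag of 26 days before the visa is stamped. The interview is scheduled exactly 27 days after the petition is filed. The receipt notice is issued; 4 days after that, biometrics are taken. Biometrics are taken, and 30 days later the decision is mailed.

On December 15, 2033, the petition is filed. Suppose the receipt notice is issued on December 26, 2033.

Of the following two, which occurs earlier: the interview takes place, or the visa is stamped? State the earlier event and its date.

The interview takes place — January 26, 2034

The petition is filed: Dec 15, 2033.
The interview is scheduled: Dec 15, 2033 + 27 days = Jan 11, 2034.
The interview takes place: Jan 11, 2034 + 15 days = Jan 26, 2034.
The receipt notice is issued: Dec 26, 2033.
Biometrics are taken: Dec 26, 2033 + 4 days = Dec 30, 2033.
The decision is mailed: Dec 30, 2033 + 30 days = Jan 29, 2034.
The visa is stamped: Jan 29, 2034 + 26 days = Feb 24, 2034.
Comparing: the interview takes place on Jan 26, 2034 vs the visa is stamped on Feb 24, 2034. Earlier: the interview takes place.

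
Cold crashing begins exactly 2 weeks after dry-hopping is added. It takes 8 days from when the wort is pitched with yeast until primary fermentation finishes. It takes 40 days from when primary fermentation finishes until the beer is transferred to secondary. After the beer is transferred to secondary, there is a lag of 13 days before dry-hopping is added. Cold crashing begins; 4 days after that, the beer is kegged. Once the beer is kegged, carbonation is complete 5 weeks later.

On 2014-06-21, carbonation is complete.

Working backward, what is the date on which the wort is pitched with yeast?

Carbonation is complete: Jun 21, 2014.
The beer is kegged: Jun 21, 2014 − 5 weeks = May 17, 2014.
Cold crashing begins: May 17, 2014 − 4 days = May 13, 2014.
Dry-hopping is added: May 13, 2014 − 2 weeks = Apr 29, 2014.
The beer is transferred to secondary: Apr 29, 2014 − 13 days = Apr 16, 2014.
Primary fermentation finishes: Apr 16, 2014 − 40 days = Mar 7, 2014.
The wort is pitched with yeast: Mar 7, 2014 − 8 days = Feb 27, 2014.

2014-02-27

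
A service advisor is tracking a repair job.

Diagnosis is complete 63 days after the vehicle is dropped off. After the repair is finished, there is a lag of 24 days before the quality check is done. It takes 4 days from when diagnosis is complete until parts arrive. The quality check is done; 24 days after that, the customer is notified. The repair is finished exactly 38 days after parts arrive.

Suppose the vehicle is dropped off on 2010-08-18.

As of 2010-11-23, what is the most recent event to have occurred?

Parts arrive

The vehicle is dropped off: Aug 18, 2010.
Diagnosis is complete: Aug 18, 2010 + 63 days = Oct 20, 2010.
Parts arrive: Oct 20, 2010 + 4 days = Oct 24, 2010.
The repair is finished: Oct 24, 2010 + 38 days = Dec 1, 2010.
The quality check is done: Dec 1, 2010 + 24 days = Dec 25, 2010.
The customer is notified: Dec 25, 2010 + 24 days = Jan 18, 2011.
Nov 23, 2010 falls between when parts arrive (Oct 24, 2010) and when the repair is finished (Dec 1, 2010).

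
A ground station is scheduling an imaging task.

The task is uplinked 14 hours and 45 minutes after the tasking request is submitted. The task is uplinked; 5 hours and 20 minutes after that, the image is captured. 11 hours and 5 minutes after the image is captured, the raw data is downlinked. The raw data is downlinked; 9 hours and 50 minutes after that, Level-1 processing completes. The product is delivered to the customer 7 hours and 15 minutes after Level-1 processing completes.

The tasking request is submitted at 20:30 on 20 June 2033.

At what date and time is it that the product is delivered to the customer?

20:45 on 22 June 2033

The tasking request is submitted: 20:30 Jun 20, 2033.
The task is uplinked: 20:30 Jun 20, 2033 + 14h45m = 11:15 Jun 21, 2033.
The image is captured: 11:15 Jun 21, 2033 + 5h20m = 16:35 Jun 21, 2033.
The raw data is downlinked: 16:35 Jun 21, 2033 + 11h05m = 03:40 Jun 22, 2033.
Level-1 processing completes: 03:40 Jun 22, 2033 + 9h50m = 13:30 Jun 22, 2033.
The product is delivered to the customer: 13:30 Jun 22, 2033 + 7h15m = 20:45 Jun 22, 2033.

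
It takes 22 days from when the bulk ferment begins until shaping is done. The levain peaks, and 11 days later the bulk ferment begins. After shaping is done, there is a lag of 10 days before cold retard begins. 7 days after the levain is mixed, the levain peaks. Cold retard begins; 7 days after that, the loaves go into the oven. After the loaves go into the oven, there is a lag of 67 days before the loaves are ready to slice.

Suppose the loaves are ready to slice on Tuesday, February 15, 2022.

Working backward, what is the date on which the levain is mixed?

Thursday, October 14, 2021

The loaves are ready to slice: Feb 15, 2022.
The loaves go into the oven: Feb 15, 2022 − 67 days = Dec 10, 2021.
Cold retard begins: Dec 10, 2021 − 7 days = Dec 3, 2021.
Shaping is done: Dec 3, 2021 − 10 days = Nov 23, 2021.
The bulk ferment begins: Nov 23, 2021 − 22 days = Nov 1, 2021.
The levain peaks: Nov 1, 2021 − 11 days = Oct 21, 2021.
The levain is mixed: Oct 21, 2021 − 7 days = Oct 14, 2021.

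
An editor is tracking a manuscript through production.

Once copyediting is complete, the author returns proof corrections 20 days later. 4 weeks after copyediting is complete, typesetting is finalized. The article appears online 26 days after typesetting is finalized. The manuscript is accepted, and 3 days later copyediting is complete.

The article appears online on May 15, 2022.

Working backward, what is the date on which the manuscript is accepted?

The article appears online: May 15, 2022.
Typesetting is finalized: May 15, 2022 − 26 days = Apr 19, 2022.
Copyediting is complete: Apr 19, 2022 − 4 weeks = Mar 22, 2022.
The manuscript is accepted: Mar 22, 2022 − 3 days = Mar 19, 2022.

Mar 19, 2022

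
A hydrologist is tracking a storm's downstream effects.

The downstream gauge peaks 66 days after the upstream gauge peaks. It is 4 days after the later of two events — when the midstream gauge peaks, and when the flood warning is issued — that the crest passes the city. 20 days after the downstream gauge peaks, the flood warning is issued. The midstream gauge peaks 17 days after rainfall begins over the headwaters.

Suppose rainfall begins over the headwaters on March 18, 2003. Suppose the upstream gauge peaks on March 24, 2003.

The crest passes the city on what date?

Rainfall begins over the headwaters: Mar 18, 2003.
The midstream gauge peaks: Mar 18, 2003 + 17 days = Apr 4, 2003.
The upstream gauge peaks: Mar 24, 2003.
The downstream gauge peaks: Mar 24, 2003 + 66 days = May 29, 2003.
The flood warning is issued: May 29, 2003 + 20 days = Jun 18, 2003.
Both prerequisites met — the midstream gauge peaks (Apr 4, 2003), the flood warning is issued (Jun 18, 2003); the later is Jun 18, 2003.
The crest passes the city: Jun 18, 2003 + 4 days = Jun 22, 2003.

June 22, 2003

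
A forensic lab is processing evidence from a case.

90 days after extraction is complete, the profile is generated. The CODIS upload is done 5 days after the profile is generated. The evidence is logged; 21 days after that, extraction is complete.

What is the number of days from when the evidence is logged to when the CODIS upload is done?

116 days

Causal path: the evidence is logged → extraction is complete → the profile is generated → the CODIS upload is done.
Total delay along the path: 21 + 90 + 5 = 116 days.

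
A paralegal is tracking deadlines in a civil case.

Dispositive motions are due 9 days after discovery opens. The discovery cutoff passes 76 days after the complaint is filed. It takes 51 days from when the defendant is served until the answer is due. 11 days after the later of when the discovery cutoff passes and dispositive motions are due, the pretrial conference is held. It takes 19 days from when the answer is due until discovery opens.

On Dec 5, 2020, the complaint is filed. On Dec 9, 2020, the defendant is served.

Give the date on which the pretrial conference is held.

Mar 9, 2021

The complaint is filed: Dec 5, 2020.
The discovery cutoff passes: Dec 5, 2020 + 76 days = Feb 19, 2021.
The defendant is served: Dec 9, 2020.
The answer is due: Dec 9, 2020 + 51 days = Jan 29, 2021.
Discovery opens: Jan 29, 2021 + 19 days = Feb 17, 2021.
Dispositive motions are due: Feb 17, 2021 + 9 days = Feb 26, 2021.
Both prerequisites met — the discovery cutoff passes (Feb 19, 2021), dispositive motions are due (Feb 26, 2021); the later is Feb 26, 2021.
The pretrial conference is held: Feb 26, 2021 + 11 days = Mar 9, 2021.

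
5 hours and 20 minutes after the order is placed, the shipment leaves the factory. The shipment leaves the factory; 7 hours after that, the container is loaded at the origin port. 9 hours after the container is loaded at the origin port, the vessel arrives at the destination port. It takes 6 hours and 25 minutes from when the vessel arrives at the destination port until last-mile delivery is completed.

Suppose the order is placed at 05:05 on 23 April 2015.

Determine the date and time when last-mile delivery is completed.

The order is placed: 05:05 Apr 23, 2015.
The shipment leaves the factory: 05:05 Apr 23, 2015 + 5h20m = 10:25 Apr 23, 2015.
The container is loaded at the origin port: 10:25 Apr 23, 2015 + 7h = 17:25 Apr 23, 2015.
The vessel arrives at the destination port: 17:25 Apr 23, 2015 + 9h = 02:25 Apr 24, 2015.
Last-mile delivery is completed: 02:25 Apr 24, 2015 + 6h25m = 08:50 Apr 24, 2015.

08:50 on 24 April 2015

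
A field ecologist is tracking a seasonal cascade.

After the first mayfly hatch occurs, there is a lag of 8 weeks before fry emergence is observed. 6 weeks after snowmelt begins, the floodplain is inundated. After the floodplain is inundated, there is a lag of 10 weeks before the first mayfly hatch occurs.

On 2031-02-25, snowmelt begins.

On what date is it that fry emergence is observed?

2031-08-12

Snowmelt begins: Feb 25, 2031.
The floodplain is inundated: Feb 25, 2031 + 6 weeks = Apr 8, 2031.
The first mayfly hatch occurs: Apr 8, 2031 + 10 weeks = Jun 17, 2031.
Fry emergence is observed: Jun 17, 2031 + 8 weeks = Aug 12, 2031.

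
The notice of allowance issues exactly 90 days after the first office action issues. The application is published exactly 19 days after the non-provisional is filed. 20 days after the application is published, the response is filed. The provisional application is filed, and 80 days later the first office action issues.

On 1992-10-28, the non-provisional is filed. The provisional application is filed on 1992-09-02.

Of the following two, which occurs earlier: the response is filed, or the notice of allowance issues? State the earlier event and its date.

The non-provisional is filed: Oct 28, 1992.
The application is published: Oct 28, 1992 + 19 days = Nov 16, 1992.
The response is filed: Nov 16, 1992 + 20 days = Dec 6, 1992.
The provisional application is filed: Sep 2, 1992.
The first office action issues: Sep 2, 1992 + 80 days = Nov 21, 1992.
The notice of allowance issues: Nov 21, 1992 + 90 days = Feb 19, 1993.
Comparing: the response is filed on Dec 6, 1992 vs the notice of allowance issues on Feb 19, 1993. Earlier: the response is filed.

The response is filed — 1992-12-06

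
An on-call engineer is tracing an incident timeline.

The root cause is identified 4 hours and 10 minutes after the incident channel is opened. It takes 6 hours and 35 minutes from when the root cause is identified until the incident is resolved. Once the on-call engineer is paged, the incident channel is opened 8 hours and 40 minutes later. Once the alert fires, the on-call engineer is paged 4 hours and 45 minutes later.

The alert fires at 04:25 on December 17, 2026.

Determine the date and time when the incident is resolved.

04:35 on December 18, 2026

The alert fires: 04:25 Dec 17, 2026.
The on-call engineer is paged: 04:25 Dec 17, 2026 + 4h45m = 09:10 Dec 17, 2026.
The incident channel is opened: 09:10 Dec 17, 2026 + 8h40m = 17:50 Dec 17, 2026.
The root cause is identified: 17:50 Dec 17, 2026 + 4h10m = 22:00 Dec 17, 2026.
The incident is resolved: 22:00 Dec 17, 2026 + 6h35m = 04:35 Dec 18, 2026.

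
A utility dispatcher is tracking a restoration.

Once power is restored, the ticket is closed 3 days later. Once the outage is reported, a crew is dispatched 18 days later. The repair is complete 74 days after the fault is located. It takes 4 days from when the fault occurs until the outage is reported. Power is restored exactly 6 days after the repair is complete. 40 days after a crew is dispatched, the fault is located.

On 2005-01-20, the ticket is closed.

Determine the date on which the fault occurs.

The ticket is closed: Jan 20, 2005.
Power is restored: Jan 20, 2005 − 3 days = Jan 17, 2005.
The repair is complete: Jan 17, 2005 − 6 days = Jan 11, 2005.
The fault is located: Jan 11, 2005 − 74 days = Oct 29, 2004.
A crew is dispatched: Oct 29, 2004 − 40 days = Sep 19, 2004.
The outage is reported: Sep 19, 2004 − 18 days = Sep 1, 2004.
The fault occurs: Sep 1, 2004 − 4 days = Aug 28, 2004.

2004-08-28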